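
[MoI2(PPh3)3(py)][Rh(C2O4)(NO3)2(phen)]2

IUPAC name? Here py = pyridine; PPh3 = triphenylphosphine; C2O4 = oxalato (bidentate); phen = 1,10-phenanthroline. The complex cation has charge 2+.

diiodo(pyridine)tris(triphenylphosphine)molybdenum(IV) dinitratooxalato(1,10-phenanthroline)rhodate(III)

Both ions are complex: the cation is named first with the plain metal name, the anion second with the -ate form; each ion's ligands are alphabetised independently.
The complex cation is given as 2+; its ligand charges sum to -2, so Mo = +4.
With 2 anions per cation, each anion must be 2/2 = 1−.
Anion: ligand charges sum to -4; for the ion to be 1−, Rh = +3.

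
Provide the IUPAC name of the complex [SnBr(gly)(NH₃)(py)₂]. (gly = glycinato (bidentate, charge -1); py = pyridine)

There is no counter-ion, so the complex is neutral overall.
Ligand charges: 1×ammine (neutral), 1×glycinato (-1 each), 1×bromo (-1 each), 2×pyridine (neutral); total -2. So Sn + (-2) = 0, giving Sn = +2.
Ligands are named alphabetically: ammine before bromo before glycinato before pyridine.

amminebromo(glycinato)bis(pyridine)tin(II)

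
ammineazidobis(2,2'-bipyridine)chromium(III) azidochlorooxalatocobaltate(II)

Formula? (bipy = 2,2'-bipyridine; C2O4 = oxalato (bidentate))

[Cr(bipy)2(N3)(NH3)][Co(C2O4)Cl(N3)]

Cation [Cr…]: ligand charges -1, Cr(III) ⇒ ion charge 2+.
Anion [Co…]: ligand charges -4, Co(II) ⇒ ion charge 2−.
One 2+ cation balances one 2− anion.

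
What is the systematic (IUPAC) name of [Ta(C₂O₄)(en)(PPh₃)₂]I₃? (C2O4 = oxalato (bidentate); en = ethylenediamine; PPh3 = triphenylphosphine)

The 3 iodide counter-ions carry a total charge of -3, so each complex ion is 3+.
Ligand charges: 1×oxalato (-2 each), 1×ethylenediamine (neutral), 2×triphenylphosphine (neutral); total -2. So Ta + (-2) = 3+, giving Ta = +5.
Ligands are named alphabetically: ethylenediamine before oxalato before triphenylphosphine.

(ethylenediamine)oxalatobis(triphenylphosphine)tantalum(V) iodide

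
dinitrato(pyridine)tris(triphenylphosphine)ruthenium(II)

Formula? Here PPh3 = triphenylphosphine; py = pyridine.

Ligands: 3 triphenylphosphine (PPh3, neutral), 2 nitrato (NO3, -1), 1 pyridine (py, neutral). Ligand charge sum = -2.
With Ru in oxidation state +2, the complex ion is [Ru...].

[Ru(NO3)2(PPh3)3(py)]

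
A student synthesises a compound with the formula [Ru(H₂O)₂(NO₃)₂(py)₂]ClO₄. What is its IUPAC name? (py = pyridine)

diaquadinitratobis(pyridine)ruthenium(III) perchlorate

The 1 perchlorate counter-ion carries a total charge of -1, so each complex ion is 1+.
Ligand charges: 2×pyridine (neutral), 2×nitrato (-1 each), 2×aqua (neutral); total -2. So Ru + (-2) = 1+, giving Ru = +3.
Ligands are named alphabetically: aqua before nitrato before pyridine.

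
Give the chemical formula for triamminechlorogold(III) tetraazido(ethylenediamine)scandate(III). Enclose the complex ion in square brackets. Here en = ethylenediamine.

[AuCl(NH3)3][Sc(en)(N3)4]2

Cation [Au…]: ligand charges -1, Au(III) ⇒ ion charge 2+.
Anion [Sc…]: ligand charges -4, Sc(III) ⇒ ion charge 1−.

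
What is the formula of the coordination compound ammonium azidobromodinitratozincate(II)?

Ligands: 2 nitrato (NO3, -1), 1 azido (N3, -1), 1 bromo (Br, -1). Ligand charge sum = -4.
With Zn in oxidation state +2, the complex ion is [Zn...]^2−.
Charge balance with ammonium (+1) requires 1 complex ion per 2 ammonium.

(NH4)2[ZnBr(N3)(NO3)2]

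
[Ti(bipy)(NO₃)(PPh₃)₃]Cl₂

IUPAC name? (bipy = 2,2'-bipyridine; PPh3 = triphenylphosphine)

The 2 chloride counter-ions carry a total charge of -2, so each complex ion is 2+.
Ligand charges: 1×nitrato (-1 each), 1×2,2'-bipyridine (neutral), 3×triphenylphosphine (neutral); total -1. So Ti + (-1) = 2+, giving Ti = +3.
Ligands are named alphabetically: bipyridine before nitrato before triphenylphosphine.

(2,2'-bipyridine)nitratotris(triphenylphosphine)titanium(III) chloride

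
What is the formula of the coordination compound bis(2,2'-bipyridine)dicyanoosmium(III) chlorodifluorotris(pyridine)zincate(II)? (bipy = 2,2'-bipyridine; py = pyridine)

Cation [Os…]: ligand charges -2, Os(III) ⇒ ion charge 1+.
Anion [Zn…]: ligand charges -3, Zn(II) ⇒ ion charge 1−.
One 1+ cation balances one 1− anion.

[Os(bipy)2(CN)2][ZnClF2(py)3]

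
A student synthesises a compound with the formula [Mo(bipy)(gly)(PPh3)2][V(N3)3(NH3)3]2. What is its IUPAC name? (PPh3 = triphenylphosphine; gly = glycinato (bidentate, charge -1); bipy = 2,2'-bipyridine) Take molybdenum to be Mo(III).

Mo is given as +3; the cation's ligand charges sum to -1, so the complex cation is 2+.
With 2 anions per cation, each anion must be 2/2 = 1−.
Anion: ligand charges sum to -3; for the ion to be 1−, V = +2.

(2,2'-bipyridine)(glycinato)bis(triphenylphosphine)molybdenum(III) triamminetriazidovanadate(II)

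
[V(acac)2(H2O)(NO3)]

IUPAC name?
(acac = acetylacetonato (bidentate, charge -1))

There is no counter-ion, so the complex is neutral overall.
Ligand charges: 1×aqua (neutral), 2×acetylacetonato (-1 each), 1×nitrato (-1 each); total -3. So V + (-3) = 0, giving V = +3.
Ligands are named alphabetically: acetylacetonato before aqua before nitrato.

bis(acetylacetonato)aquanitratovanadium(III)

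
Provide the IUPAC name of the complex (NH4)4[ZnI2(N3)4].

The 4 ammonium counter-ions carry a total charge of +4, so each complex ion is 4−.
Ligand charges: 4×azido (-1 each), 2×iodo (-1 each); total -6. So Zn + (-6) = 4−, giving Zn = +2.
The complex ion is anionic, so zinc takes the -ate form zincate(II).

ammonium tetraazidodiiodozincate(II)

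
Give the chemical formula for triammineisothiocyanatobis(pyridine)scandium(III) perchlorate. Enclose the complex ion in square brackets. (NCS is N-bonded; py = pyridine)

Ligands: 1 isothiocyanato (NCS, -1), 2 pyridine (py, neutral), 3 ammine (NH3, neutral). Ligand charge sum = -1.
With Sc in oxidation state +3, the complex ion is [Sc...]^2+.
Charge balance with perchlorate (-1) requires 1 complex ion per 2 perchlorate.

[Sc(NCS)(NH3)3(py)2](ClO4)2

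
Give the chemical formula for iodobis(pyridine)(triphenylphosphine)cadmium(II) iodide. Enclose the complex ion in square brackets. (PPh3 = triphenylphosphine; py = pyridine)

Ligands: 1 triphenylphosphine (PPh3, neutral), 1 iodo (I, -1), 2 pyridine (py, neutral). Ligand charge sum = -1.
With Cd in oxidation state +2, the complex ion is [Cd...]^1+.
Charge balance with iodide (-1) requires 1 complex ion per 1 iodide.

[CdI(PPh3)(py)2]I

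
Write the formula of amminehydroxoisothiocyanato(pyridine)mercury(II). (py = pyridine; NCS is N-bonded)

[Hg(NCS)(NH3)(OH)(py)]

Ligands: 1 ammine (NH3, neutral), 1 pyridine (py, neutral), 1 isothiocyanato (NCS, -1), 1 hydroxo (OH, -1). Ligand charge sum = -2.
With Hg in oxidation state +2, the complex ion is [Hg...].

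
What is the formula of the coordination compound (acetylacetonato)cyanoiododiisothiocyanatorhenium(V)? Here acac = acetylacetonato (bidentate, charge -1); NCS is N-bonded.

Ligands: 1 iodo (I, -1), 1 cyano (CN, -1), 1 acetylacetonato (acac, -1), 2 isothiocyanato (NCS, -1). Ligand charge sum = -5.
With Re in oxidation state +5, the complex ion is [Re...].

[Re(acac)(CN)I(NCS)2]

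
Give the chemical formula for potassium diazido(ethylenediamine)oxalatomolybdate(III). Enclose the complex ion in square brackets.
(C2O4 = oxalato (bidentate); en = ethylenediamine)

K[Mo(C2O4)(en)(N3)2]

Ligands: 2 azido (N3, -1), 1 oxalato (C2O4, -2), 1 ethylenediamine (en, neutral). Ligand charge sum = -4.
With Mo in oxidation state +3, the complex ion is [Mo...]^1−.
Charge balance with potassium (+1) requires 1 complex ion per 1 potassium.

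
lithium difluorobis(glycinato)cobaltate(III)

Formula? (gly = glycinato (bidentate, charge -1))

Ligands: 2 fluoro (F, -1), 2 glycinato (gly, -1). Ligand charge sum = -4.
Charge balance with lithium (+1) requires 1 complex ion per 1 lithium.

Li[CoF2(gly)2]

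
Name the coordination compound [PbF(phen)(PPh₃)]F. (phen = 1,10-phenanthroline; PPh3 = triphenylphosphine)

fluoro(1,10-phenanthroline)(triphenylphosphine)lead(II) fluoride

The 1 fluoride counter-ion carries a total charge of -1, so each complex ion is 1+.
Ligand charges: 1×1,10-phenanthroline (neutral), 1×triphenylphosphine (neutral), 1×fluoro (-1 each); total -1. So Pb + (-1) = 1+, giving Pb = +2.
Ligands are named alphabetically: fluoro before phenanthroline before triphenylphosphine.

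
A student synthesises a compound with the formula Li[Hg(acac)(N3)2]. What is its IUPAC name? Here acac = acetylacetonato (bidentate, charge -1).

The 1 lithium counter-ion carries a total charge of +1, so each complex ion is 1−.
Ligand charges: 1×acetylacetonato (-1 each), 2×azido (-1 each); total -3. So Hg + (-3) = 1−, giving Hg = +2.
Ligands are named alphabetically: acetylacetonato before azido.
The complex ion is anionic, so mercury takes the -ate form mercurate(II).

lithium (acetylacetonato)diazidomercurate(II)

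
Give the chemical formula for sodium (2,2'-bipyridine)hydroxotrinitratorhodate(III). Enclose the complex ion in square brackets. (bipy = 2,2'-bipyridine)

Na[Rh(bipy)(NO3)3(OH)]

Ligands: 1 2,2'-bipyridine (bipy, neutral), 3 nitrato (NO3, -1), 1 hydroxo (OH, -1). Ligand charge sum = -4.
With Rh in oxidation state +3, the complex ion is [Rh...]^1−.
Charge balance with sodium (+1) requires 1 complex ion per 1 sodium.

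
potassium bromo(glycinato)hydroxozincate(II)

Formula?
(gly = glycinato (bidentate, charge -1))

K[ZnBr(gly)(OH)]

Ligands: 1 hydroxo (OH, -1), 1 glycinato (gly, -1), 1 bromo (Br, -1). Ligand charge sum = -3.
With Zn in oxidation state +2, the complex ion is [Zn...]^1−.
Charge balance with potassium (+1) requires 1 complex ion per 1 potassium.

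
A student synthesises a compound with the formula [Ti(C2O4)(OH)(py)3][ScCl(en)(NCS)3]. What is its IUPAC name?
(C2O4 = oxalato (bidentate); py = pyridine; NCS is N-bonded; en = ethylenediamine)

Both ions are complex: the cation is named first with the plain metal name, the anion second with the -ate form; each ion's ligands are alphabetised independently.
Scandium is always +3 in its complexes; the anion's ligand charges sum to -4, so the complex anion is 1−.
A 1:1 salt means the cation carries the equal and opposite charge, 1+.
Cation: ligand charges sum to -3; for the ion to be 1+, Ti = +4.

hydroxooxalatotris(pyridine)titanium(IV) chloro(ethylenediamine)triisothiocyanatoscandate(III)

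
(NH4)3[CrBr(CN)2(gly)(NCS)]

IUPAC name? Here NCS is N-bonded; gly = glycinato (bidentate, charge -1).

The 3 ammonium counter-ions carry a total charge of +3, so each complex ion is 3−.
Ligand charges: 2×cyano (-1 each), 1×isothiocyanato (-1 each), 1×glycinato (-1 each), 1×bromo (-1 each); total -5. So Cr + (-5) = 3−, giving Cr = +2.
Ligands are named alphabetically: bromo before cyano before glycinato before isothiocyanato.
The complex ion is anionic, so chromium takes the -ate form chromate(II).

ammonium bromodicyano(glycinato)isothiocyanatochromate(II)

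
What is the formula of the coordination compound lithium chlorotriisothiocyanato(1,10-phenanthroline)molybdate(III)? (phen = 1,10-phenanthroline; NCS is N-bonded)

Ligands: 1 1,10-phenanthroline (phen, neutral), 3 isothiocyanato (NCS, -1), 1 chloro (Cl, -1). Ligand charge sum = -4.
With Mo in oxidation state +3, the complex ion is [Mo...]^1−.
Charge balance with lithium (+1) requires 1 complex ion per 1 lithium.

Li[MoCl(NCS)3(phen)]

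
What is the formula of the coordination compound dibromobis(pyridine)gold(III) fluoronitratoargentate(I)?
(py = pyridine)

Cation [Au…]: ligand charges -2, Au(III) ⇒ ion charge 1+.
Anion [Ag…]: ligand charges -2, Ag(I) ⇒ ion charge 1−.
One 1+ cation balances one 1− anion.

[AuBr2(py)2][AgF(NO3)]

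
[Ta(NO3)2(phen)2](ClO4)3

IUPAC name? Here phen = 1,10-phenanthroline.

The 3 perchlorate counter-ions carry a total charge of -3, so each complex ion is 3+.
Ligand charges: 2×1,10-phenanthroline (neutral), 2×nitrato (-1 each); total -2. So Ta + (-2) = 3+, giving Ta = +5.
Ligands are named alphabetically: nitrato before phenanthroline.

dinitratobis(1,10-phenanthroline)tantalum(V) perchlorate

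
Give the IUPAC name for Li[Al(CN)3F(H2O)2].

lithium diaquatricyanofluoroaluminate(III)

The 1 lithium counter-ion carries a total charge of +1, so each complex ion is 1−.
Ligand charges: 3×cyano (-1 each), 2×aqua (neutral), 1×fluoro (-1 each); total -4. So Al + (-4) = 1−, giving Al = +3.
The complex ion is anionic, so aluminium takes the -ate form aluminate(III).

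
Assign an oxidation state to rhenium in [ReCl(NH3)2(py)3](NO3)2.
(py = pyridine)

+3

2 nitrate outside the brackets (-1 each) → the complex ion is 2+.
Ligand charges: 1×Cl = -1; 3×py neutral; 2×NH3 neutral; sum -1.
Re + (-1) = 2+ ⇒ Re is +3.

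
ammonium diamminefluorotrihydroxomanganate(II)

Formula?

Ligands: 2 ammine (NH3, neutral), 1 fluoro (F, -1), 3 hydroxo (OH, -1). Ligand charge sum = -4.
With Mn in oxidation state +2, the complex ion is [Mn...]^2−.
Charge balance with ammonium (+1) requires 1 complex ion per 2 ammonium.

(NH4)2[MnF(NH3)2(OH)3]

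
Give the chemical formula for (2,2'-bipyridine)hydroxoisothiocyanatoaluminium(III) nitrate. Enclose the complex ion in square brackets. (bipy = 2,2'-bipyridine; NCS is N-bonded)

[Al(bipy)(NCS)(OH)]NO3

Ligands: 1 2,2'-bipyridine (bipy, neutral), 1 hydroxo (OH, -1), 1 isothiocyanato (NCS, -1). Ligand charge sum = -2.
Charge balance with nitrate (-1) requires 1 complex ion per 1 nitrate.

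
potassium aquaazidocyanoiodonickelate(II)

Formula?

K[Ni(CN)(H2O)I(N3)]

Ligands: 1 aqua (H2O, neutral), 1 azido (N3, -1), 1 cyano (CN, -1), 1 iodo (I, -1). Ligand charge sum = -3.
With Ni in oxidation state +2, the complex ion is [Ni...]^1−.
Charge balance with potassium (+1) requires 1 complex ion per 1 potassium.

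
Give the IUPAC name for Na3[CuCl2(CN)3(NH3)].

sodium amminedichlorotricyanocuprate(II)

The 3 sodium counter-ions carry a total charge of +3, so each complex ion is 3−.
Ligand charges: 2×chloro (-1 each), 3×cyano (-1 each), 1×ammine (neutral); total -5. So Cu + (-5) = 3−, giving Cu = +2.
The complex ion is anionic, so copper takes the -ate form cuprate(II).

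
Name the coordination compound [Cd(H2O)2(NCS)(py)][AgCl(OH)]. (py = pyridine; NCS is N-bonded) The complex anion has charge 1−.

diaquaisothiocyanato(pyridine)cadmium(II) chlorohydroxoargentate(I)

Both ions are complex: the cation is named first with the plain metal name, the anion second with the -ate form; each ion's ligands are alphabetised independently.
The complex anion is given as 1−; its ligand charges sum to -2, so Ag = +1.
A 1:1 salt means the cation carries the equal and opposite charge, 1+.
Cation: ligand charges sum to -1; for the ion to be 1+, Cd = +2.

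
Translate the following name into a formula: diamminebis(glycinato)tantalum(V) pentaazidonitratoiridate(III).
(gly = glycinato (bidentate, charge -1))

Cation [Ta…]: ligand charges -2, Ta(V) ⇒ ion charge 3+.
Anion [Ir…]: ligand charges -6, Ir(III) ⇒ ion charge 3−.
One 3+ cation balances one 3− anion.

[Ta(gly)2(NH3)2][Ir(N3)5(NO3)]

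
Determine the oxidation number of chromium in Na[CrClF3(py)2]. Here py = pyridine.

+3

1 sodium outside the brackets (+1 each) → the complex ion is 1−.
Ligand charges: 3×F = -3; 2×py neutral; 1×Cl = -1; sum -4.
Cr + (-4) = 1− ⇒ Cr is +3.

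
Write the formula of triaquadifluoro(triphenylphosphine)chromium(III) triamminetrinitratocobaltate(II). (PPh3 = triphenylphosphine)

Cation [Cr…]: ligand charges -2, Cr(III) ⇒ ion charge 1+.
Anion [Co…]: ligand charges -3, Co(II) ⇒ ion charge 1−.

[CrF2(H2O)3(PPh3)][Co(NH3)3(NO3)3]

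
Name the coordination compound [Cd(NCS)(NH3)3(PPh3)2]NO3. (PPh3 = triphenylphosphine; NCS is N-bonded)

triammineisothiocyanatobis(triphenylphosphine)cadmium(II) nitrate

The 1 nitrate counter-ion carries a total charge of -1, so each complex ion is 1+.
Ligand charges: 3×ammine (neutral), 2×triphenylphosphine (neutral), 1×isothiocyanato (-1 each); total -1. So Cd + (-1) = 1+, giving Cd = +2.
Ligands are named alphabetically: ammine before isothiocyanato before triphenylphosphine.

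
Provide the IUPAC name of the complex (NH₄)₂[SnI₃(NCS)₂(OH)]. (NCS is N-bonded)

ammonium hydroxotriiododiisothiocyanatostannate(IV)

The 2 ammonium counter-ions carry a total charge of +2, so each complex ion is 2−.
Ligand charges: 2×isothiocyanato (-1 each), 3×iodo (-1 each), 1×hydroxo (-1 each); total -6. So Sn + (-6) = 2−, giving Sn = +4.
Ligands are named alphabetically: hydroxo before iodo before isothiocyanato.
The complex ion is anionic, so tin takes the -ate form stannate(IV).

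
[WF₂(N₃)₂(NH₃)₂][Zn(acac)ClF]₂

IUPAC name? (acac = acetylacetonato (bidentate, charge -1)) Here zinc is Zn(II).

diamminediazidodifluorotungsten(VI) (acetylacetonato)chlorofluorozincate(II)

Both ions are complex: the cation is named first with the plain metal name, the anion second with the -ate form; each ion's ligands are alphabetised independently.
Zn is given as +2; the anion's ligand charges sum to -3, so the complex anion is 1−.
With 2 anions per cation, the cation must be 2×1 = 2+.
Cation: ligand charges sum to -4; for the ion to be 2+, W = +6.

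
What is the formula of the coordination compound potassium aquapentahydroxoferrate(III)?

K2[Fe(H2O)(OH)5]

Ligands: 1 aqua (H2O, neutral), 5 hydroxo (OH, -1). Ligand charge sum = -5.
With Fe in oxidation state +3, the complex ion is [Fe...]^2−.
Charge balance with potassium (+1) requires 1 complex ion per 2 potassium.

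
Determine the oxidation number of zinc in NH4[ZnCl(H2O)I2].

1 ammonium outside the brackets (+1 each) → the complex ion is 1−.
Ligand charges: 2×I = -2; 1×Cl = -1; 1×H2O neutral; sum -3.
Zn + (-3) = 1− ⇒ Zn is +2.

+2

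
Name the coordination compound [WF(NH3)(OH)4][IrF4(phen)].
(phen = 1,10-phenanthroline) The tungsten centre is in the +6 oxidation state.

Both ions are complex: the cation is named first with the plain metal name, the anion second with the -ate form; each ion's ligands are alphabetised independently.
W is given as +6; the cation's ligand charges sum to -5, so the complex cation is 1+.
A 1:1 salt means the anion carries the equal and opposite charge, 1−.
Anion: ligand charges sum to -4; for the ion to be 1−, Ir = +3.

amminefluorotetrahydroxotungsten(VI) tetrafluoro(1,10-phenanthroline)iridate(III)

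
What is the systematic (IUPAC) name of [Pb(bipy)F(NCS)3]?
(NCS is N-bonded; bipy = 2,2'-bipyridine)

There is no counter-ion, so the complex is neutral overall.
Ligand charges: 3×isothiocyanato (-1 each), 1×2,2'-bipyridine (neutral), 1×fluoro (-1 each); total -4. So Pb + (-4) = 0, giving Pb = +4.
Ligands are named alphabetically: bipyridine before fluoro before isothiocyanato.

(2,2'-bipyridine)fluorotriisothiocyanatolead(IV)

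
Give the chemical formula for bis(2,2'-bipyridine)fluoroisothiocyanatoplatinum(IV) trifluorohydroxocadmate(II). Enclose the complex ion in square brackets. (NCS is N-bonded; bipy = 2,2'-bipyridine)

[Pt(bipy)2F(NCS)][CdF3(OH)]

Cation [Pt…]: ligand charges -2, Pt(IV) ⇒ ion charge 2+.
Anion [Cd…]: ligand charges -4, Cd(II) ⇒ ion charge 2−.
One 2+ cation balances one 2− anion.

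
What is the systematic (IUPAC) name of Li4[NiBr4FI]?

lithium tetrabromofluoroiodonickelate(II)

The 4 lithium counter-ions carry a total charge of +4, so each complex ion is 4−.
Ligand charges: 1×fluoro (-1 each), 4×bromo (-1 each), 1×iodo (-1 each); total -6. So Ni + (-6) = 4−, giving Ni = +2.
Ligands are named alphabetically: bromo before fluoro before iodo.
The complex ion is anionic, so nickel takes the -ate form nickelate(II).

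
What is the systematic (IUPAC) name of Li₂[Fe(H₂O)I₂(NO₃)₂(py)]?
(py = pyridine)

lithium aquadiiododinitrato(pyridine)ferrate(II)

The 2 lithium counter-ions carry a total charge of +2, so each complex ion is 2−.
Ligand charges: 2×iodo (-1 each), 1×pyridine (neutral), 2×nitrato (-1 each), 1×aqua (neutral); total -4. So Fe + (-4) = 2−, giving Fe = +2.
Ligands are named alphabetically: aqua before iodo before nitrato before pyridine.
The complex ion is anionic, so iron takes the -ate form ferrate(II).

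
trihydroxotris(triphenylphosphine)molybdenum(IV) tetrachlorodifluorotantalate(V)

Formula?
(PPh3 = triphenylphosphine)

[Mo(OH)3(PPh3)3][TaCl4F2]

Cation [Mo…]: ligand charges -3, Mo(IV) ⇒ ion charge 1+.
Anion [Ta…]: ligand charges -6, Ta(V) ⇒ ion charge 1−.
One 1+ cation balances one 1− anion.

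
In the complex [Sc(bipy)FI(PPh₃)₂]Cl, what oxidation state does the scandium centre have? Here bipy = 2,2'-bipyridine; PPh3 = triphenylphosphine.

+3

1 chloride outside the brackets (-1 each) → the complex ion is 1+.
Ligand charges: 1×F = -1; 1×I = -1; 1×bipy neutral; 2×PPh3 neutral; sum -2.
Sc + (-2) = 1+ ⇒ Sc is +3.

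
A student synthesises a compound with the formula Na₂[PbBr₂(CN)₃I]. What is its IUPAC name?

The 2 sodium counter-ions carry a total charge of +2, so each complex ion is 2−.
Ligand charges: 2×bromo (-1 each), 3×cyano (-1 each), 1×iodo (-1 each); total -6. So Pb + (-6) = 2−, giving Pb = +4.
The complex ion is anionic, so lead takes the -ate form plumbate(IV).

sodium dibromotricyanoiodoplumbate(IV)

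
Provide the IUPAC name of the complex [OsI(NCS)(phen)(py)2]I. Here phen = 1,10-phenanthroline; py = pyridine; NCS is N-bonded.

The 1 iodide counter-ion carries a total charge of -1, so each complex ion is 1+.
Ligand charges: 1×iodo (-1 each), 1×1,10-phenanthroline (neutral), 2×pyridine (neutral), 1×isothiocyanato (-1 each); total -2. So Os + (-2) = 1+, giving Os = +3.
Ligands are named alphabetically: iodo before isothiocyanato before phenanthroline before pyridine.

iodoisothiocyanato(1,10-phenanthroline)bis(pyridine)osmium(III) iodide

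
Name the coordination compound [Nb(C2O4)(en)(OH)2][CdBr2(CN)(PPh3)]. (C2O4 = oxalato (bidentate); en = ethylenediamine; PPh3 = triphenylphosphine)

Both ions are complex: the cation is named first with the plain metal name, the anion second with the -ate form; each ion's ligands are alphabetised independently.
Cadmium is always +2 in its complexes; the anion's ligand charges sum to -3, so the complex anion is 1−.
A 1:1 salt means the cation carries the equal and opposite charge, 1+.
Cation: ligand charges sum to -4; for the ion to be 1+, Nb = +5.

(ethylenediamine)dihydroxooxalatoniobium(V) dibromocyano(triphenylphosphine)cadmate(II)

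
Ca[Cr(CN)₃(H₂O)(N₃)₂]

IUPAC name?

calcium aquadiazidotricyanochromate(III)

The 1 calcium counter-ion carries a total charge of +2, so each complex ion is 2−.
Ligand charges: 3×cyano (-1 each), 2×azido (-1 each), 1×aqua (neutral); total -5. So Cr + (-5) = 2−, giving Cr = +3.
Ligands are named alphabetically: aqua before azido before cyano.
The complex ion is anionic, so chromium takes the -ate form chromate(III).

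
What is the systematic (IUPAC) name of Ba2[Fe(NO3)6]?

The 2 barium counter-ions carry a total charge of +4, so each complex ion is 4−.
Ligand charges: 6×nitrato (-1 each); total -6. So Fe + (-6) = 4−, giving Fe = +2.
The complex ion is anionic, so iron takes the -ate form ferrate(II).

barium hexanitratoferrate(II)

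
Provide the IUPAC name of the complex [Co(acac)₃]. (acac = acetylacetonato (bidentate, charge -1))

tris(acetylacetonato)cobalt(III)

There is no counter-ion, so the complex is neutral overall.
Ligand charges: 3×acetylacetonato (-1 each); total -3. So Co + (-3) = 0, giving Co = +3.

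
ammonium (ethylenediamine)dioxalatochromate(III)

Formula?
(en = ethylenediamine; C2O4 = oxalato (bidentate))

NH4[Cr(C2O4)2(en)]

Ligands: 1 ethylenediamine (en, neutral), 2 oxalato (C2O4, -2). Ligand charge sum = -4.
With Cr in oxidation state +3, the complex ion is [Cr...]^1−.
Charge balance with ammonium (+1) requires 1 complex ion per 1 ammonium.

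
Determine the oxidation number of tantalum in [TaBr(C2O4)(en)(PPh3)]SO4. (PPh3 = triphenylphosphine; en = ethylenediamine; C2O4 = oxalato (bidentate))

1 sulfate outside the brackets (-2 each) → the complex ion is 2+.
Ligand charges: 1×PPh3 neutral; 1×Br = -1; 1×en neutral; 1×C2O4 = -2; sum -3.
Ta + (-3) = 2+ ⇒ Ta is +5.

+5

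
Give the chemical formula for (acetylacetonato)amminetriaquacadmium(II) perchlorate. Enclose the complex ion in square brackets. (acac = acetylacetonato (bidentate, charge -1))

Ligands: 3 aqua (H2O, neutral), 1 ammine (NH3, neutral), 1 acetylacetonato (acac, -1). Ligand charge sum = -1.
With Cd in oxidation state +2, the complex ion is [Cd...]^1+.
Charge balance with perchlorate (-1) requires 1 complex ion per 1 perchlorate.

[Cd(acac)(H2O)3(NH3)]ClO4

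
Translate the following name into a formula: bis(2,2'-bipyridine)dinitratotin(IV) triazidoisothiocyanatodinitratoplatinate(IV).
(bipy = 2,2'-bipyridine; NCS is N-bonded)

Cation [Sn…]: ligand charges -2, Sn(IV) ⇒ ion charge 2+.
Anion [Pt…]: ligand charges -6, Pt(IV) ⇒ ion charge 2−.
One 2+ cation balances one 2− anion.

[Sn(bipy)2(NO3)2][Pt(N3)3(NCS)(NO3)2]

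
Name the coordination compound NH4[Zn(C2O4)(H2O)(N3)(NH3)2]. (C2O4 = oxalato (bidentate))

The 1 ammonium counter-ion carries a total charge of +1, so each complex ion is 1−.
Ligand charges: 1×aqua (neutral), 1×azido (-1 each), 1×oxalato (-2 each), 2×ammine (neutral); total -3. So Zn + (-3) = 1−, giving Zn = +2.
Ligands are named alphabetically: ammine before aqua before azido before oxalato.
The complex ion is anionic, so zinc takes the -ate form zincate(II).

ammonium diammineaquaazidooxalatozincate(II)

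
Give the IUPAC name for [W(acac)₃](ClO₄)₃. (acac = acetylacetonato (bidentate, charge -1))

The 3 perchlorate counter-ions carry a total charge of -3, so each complex ion is 3+.
Ligand charges: 3×acetylacetonato (-1 each); total -3. So W + (-3) = 3+, giving W = +6.

tris(acetylacetonato)tungsten(VI) perchlorate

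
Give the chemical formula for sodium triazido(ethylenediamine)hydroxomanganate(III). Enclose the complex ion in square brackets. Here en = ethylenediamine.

Na[Mn(en)(N3)3(OH)]

Ligands: 1 ethylenediamine (en, neutral), 3 azido (N3, -1), 1 hydroxo (OH, -1). Ligand charge sum = -4.
With Mn in oxidation state +3, the complex ion is [Mn...]^1−.
Charge balance with sodium (+1) requires 1 complex ion per 1 sodium.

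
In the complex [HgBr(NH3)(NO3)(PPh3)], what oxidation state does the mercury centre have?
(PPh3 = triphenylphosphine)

+2

No counter-ion: the bracketed complex is neutral.
Ligand charges: 1×NO3 = -1; 1×PPh3 neutral; 1×NH3 neutral; 1×Br = -1; sum -2.
Hg + (-2) = 0 ⇒ Hg is +2.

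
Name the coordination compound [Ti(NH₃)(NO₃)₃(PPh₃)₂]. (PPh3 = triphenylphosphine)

There is no counter-ion, so the complex is neutral overall.
Ligand charges: 1×ammine (neutral), 3×nitrato (-1 each), 2×triphenylphosphine (neutral); total -3. So Ti + (-3) = 0, giving Ti = +3.
Ligands are named alphabetically: ammine before nitrato before triphenylphosphine.

amminetrinitratobis(triphenylphosphine)titanium(III)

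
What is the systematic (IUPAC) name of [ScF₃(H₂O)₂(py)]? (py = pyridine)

diaquatrifluoro(pyridine)scandium(III)

There is no counter-ion, so the complex is neutral overall.
Ligand charges: 3×fluoro (-1 each), 1×pyridine (neutral), 2×aqua (neutral); total -3. So Sc + (-3) = 0, giving Sc = +3.
Ligands are named alphabetically: aqua before fluoro before pyridine.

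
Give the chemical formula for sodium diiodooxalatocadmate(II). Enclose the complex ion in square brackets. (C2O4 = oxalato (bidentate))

Ligands: 2 iodo (I, -1), 1 oxalato (C2O4, -2). Ligand charge sum = -4.
Charge balance with sodium (+1) requires 1 complex ion per 2 sodium.

Na2[Cd(C2O4)I2]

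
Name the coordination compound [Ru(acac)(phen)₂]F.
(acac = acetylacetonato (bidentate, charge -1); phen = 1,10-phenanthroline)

(acetylacetonato)bis(1,10-phenanthroline)ruthenium(II) fluoride

The 1 fluoride counter-ion carries a total charge of -1, so each complex ion is 1+.
Ligand charges: 1×acetylacetonato (-1 each), 2×1,10-phenanthroline (neutral); total -1. So Ru + (-1) = 1+, giving Ru = +2.
Ligands are named alphabetically: acetylacetonato before phenanthroline.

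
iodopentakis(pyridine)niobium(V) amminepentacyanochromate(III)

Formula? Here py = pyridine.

Cation [Nb…]: ligand charges -1, Nb(V) ⇒ ion charge 4+.
Anion [Cr…]: ligand charges -5, Cr(III) ⇒ ion charge 2−.
One 4+ cation requires 2 of the 2− anion.

[NbI(py)5][Cr(CN)5(NH3)]2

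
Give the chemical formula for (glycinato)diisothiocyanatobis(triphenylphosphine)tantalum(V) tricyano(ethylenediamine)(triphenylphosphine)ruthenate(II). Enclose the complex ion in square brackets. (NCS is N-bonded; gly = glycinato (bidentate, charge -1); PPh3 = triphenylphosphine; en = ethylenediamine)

Cation [Ta…]: ligand charges -3, Ta(V) ⇒ ion charge 2+.
Anion [Ru…]: ligand charges -3, Ru(II) ⇒ ion charge 1−.
One 2+ cation requires 2 of the 1− anion.

[Ta(gly)(NCS)2(PPh3)2][Ru(CN)3(en)(PPh3)]2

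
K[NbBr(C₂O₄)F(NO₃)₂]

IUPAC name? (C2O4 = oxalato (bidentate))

The 1 potassium counter-ion carries a total charge of +1, so each complex ion is 1−.
Ligand charges: 1×oxalato (-2 each), 2×nitrato (-1 each), 1×bromo (-1 each), 1×fluoro (-1 each); total -6. So Nb + (-6) = 1−, giving Nb = +5.
The complex ion is anionic, so niobium takes the -ate form niobate(V).

potassium bromofluorodinitratooxalatoniobate(V)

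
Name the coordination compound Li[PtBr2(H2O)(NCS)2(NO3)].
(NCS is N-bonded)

lithium aquadibromodiisothiocyanatonitratoplatinate(IV)

The 1 lithium counter-ion carries a total charge of +1, so each complex ion is 1−.
Ligand charges: 1×nitrato (-1 each), 2×isothiocyanato (-1 each), 1×aqua (neutral), 2×bromo (-1 each); total -5. So Pt + (-5) = 1−, giving Pt = +4.
Ligands are named alphabetically: aqua before bromo before isothiocyanato before nitrato.
The complex ion is anionic, so platinum takes the -ate form platinate(IV).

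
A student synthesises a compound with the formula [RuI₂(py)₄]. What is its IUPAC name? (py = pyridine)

There is no counter-ion, so the complex is neutral overall.
Ligand charges: 2×iodo (-1 each), 4×pyridine (neutral); total -2. So Ru + (-2) = 0, giving Ru = +2.
Ligands are named alphabetically: iodo before pyridine.

diiodotetrakis(pyridine)ruthenium(II)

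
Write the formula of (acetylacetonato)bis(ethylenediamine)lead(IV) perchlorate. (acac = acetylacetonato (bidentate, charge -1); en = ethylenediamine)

Ligands: 1 acetylacetonato (acac, -1), 2 ethylenediamine (en, neutral). Ligand charge sum = -1.
Charge balance with perchlorate (-1) requires 1 complex ion per 3 perchlorate.

[Pb(acac)(en)2](ClO4)3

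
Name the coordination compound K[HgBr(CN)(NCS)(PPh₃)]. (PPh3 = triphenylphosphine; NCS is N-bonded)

potassium bromocyanoisothiocyanato(triphenylphosphine)mercurate(II)

The 1 potassium counter-ion carries a total charge of +1, so each complex ion is 1−.
Ligand charges: 1×bromo (-1 each), 1×triphenylphosphine (neutral), 1×isothiocyanato (-1 each), 1×cyano (-1 each); total -3. So Hg + (-3) = 1−, giving Hg = +2.
Ligands are named alphabetically: bromo before cyano before isothiocyanato before triphenylphosphine.
The complex ion is anionic, so mercury takes the -ate form mercurate(II).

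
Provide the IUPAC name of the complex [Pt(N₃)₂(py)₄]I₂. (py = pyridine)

diazidotetrakis(pyridine)platinum(IV) iodide

The 2 iodide counter-ions carry a total charge of -2, so each complex ion is 2+.
Ligand charges: 4×pyridine (neutral), 2×azido (-1 each); total -2. So Pt + (-2) = 2+, giving Pt = +4.
Ligands are named alphabetically: azido before pyridine.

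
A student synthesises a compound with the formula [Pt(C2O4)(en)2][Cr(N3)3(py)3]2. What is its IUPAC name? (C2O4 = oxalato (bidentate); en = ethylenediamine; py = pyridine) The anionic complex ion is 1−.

bis(ethylenediamine)oxalatoplatinum(IV) triazidotris(pyridine)chromate(II)

The complex anion is given as 1−; its ligand charges sum to -3, so Cr = +2.
With 2 anions per cation, the cation must be 2×1 = 2+.
Cation: ligand charges sum to -2; for the ion to be 2+, Pt = +4.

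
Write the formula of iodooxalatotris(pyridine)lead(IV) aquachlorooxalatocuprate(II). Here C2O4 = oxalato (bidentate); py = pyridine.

Cation [Pb…]: ligand charges -3, Pb(IV) ⇒ ion charge 1+.
Anion [Cu…]: ligand charges -3, Cu(II) ⇒ ion charge 1−.
One 1+ cation balances one 1− anion.

[Pb(C2O4)I(py)3][Cu(C2O4)Cl(H2O)]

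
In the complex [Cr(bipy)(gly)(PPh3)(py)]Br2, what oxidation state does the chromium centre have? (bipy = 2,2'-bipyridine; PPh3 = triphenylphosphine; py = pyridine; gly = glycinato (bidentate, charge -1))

2 bromide outside the brackets (-1 each) → the complex ion is 2+.
Ligand charges: 1×bipy neutral; 1×PPh3 neutral; 1×py neutral; 1×gly = -1; sum -1.
Cr + (-1) = 2+ ⇒ Cr is +3.

+3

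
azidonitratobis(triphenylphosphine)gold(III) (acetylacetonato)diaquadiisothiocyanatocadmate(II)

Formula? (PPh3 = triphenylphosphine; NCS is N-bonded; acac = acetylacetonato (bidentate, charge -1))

[Au(N3)(NO3)(PPh3)2][Cd(acac)(H2O)2(NCS)2]

Cation [Au…]: ligand charges -2, Au(III) ⇒ ion charge 1+.
Anion [Cd…]: ligand charges -3, Cd(II) ⇒ ion charge 1−.
One 1+ cation balances one 1− anion.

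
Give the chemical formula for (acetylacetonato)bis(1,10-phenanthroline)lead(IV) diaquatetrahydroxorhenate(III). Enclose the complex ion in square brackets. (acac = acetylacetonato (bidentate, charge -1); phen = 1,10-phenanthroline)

Cation [Pb…]: ligand charges -1, Pb(IV) ⇒ ion charge 3+.
Anion [Re…]: ligand charges -4, Re(III) ⇒ ion charge 1−.
One 3+ cation requires 3 of the 1− anion.

[Pb(acac)(phen)2][Re(H2O)2(OH)4]3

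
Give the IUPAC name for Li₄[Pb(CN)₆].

lithium hexacyanoplumbate(II)

The 4 lithium counter-ions carry a total charge of +4, so each complex ion is 4−.
Ligand charges: 6×cyano (-1 each); total -6. So Pb + (-6) = 4−, giving Pb = +2.
The complex ion is anionic, so lead takes the -ate form plumbate(II).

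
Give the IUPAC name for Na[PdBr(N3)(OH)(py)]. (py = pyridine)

sodium azidobromohydroxo(pyridine)palladate(II)

The 1 sodium counter-ion carries a total charge of +1, so each complex ion is 1−.
Ligand charges: 1×hydroxo (-1 each), 1×bromo (-1 each), 1×azido (-1 each), 1×pyridine (neutral); total -3. So Pd + (-3) = 1−, giving Pd = +2.
Ligands are named alphabetically: azido before bromo before hydroxo before pyridine.
The complex ion is anionic, so palladium takes the -ate form palladate(II).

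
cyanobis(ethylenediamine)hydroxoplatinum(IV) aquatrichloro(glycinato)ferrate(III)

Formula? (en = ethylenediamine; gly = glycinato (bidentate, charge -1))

[Pt(CN)(en)2(OH)][FeCl3(gly)(H2O)]2

Cation [Pt…]: ligand charges -2, Pt(IV) ⇒ ion charge 2+.
Anion [Fe…]: ligand charges -4, Fe(III) ⇒ ion charge 1−.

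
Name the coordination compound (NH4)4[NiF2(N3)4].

The 4 ammonium counter-ions carry a total charge of +4, so each complex ion is 4−.
Ligand charges: 2×fluoro (-1 each), 4×azido (-1 each); total -6. So Ni + (-6) = 4−, giving Ni = +2.
The complex ion is anionic, so nickel takes the -ate form nickelate(II).

ammonium tetraazidodifluoronickelate(II)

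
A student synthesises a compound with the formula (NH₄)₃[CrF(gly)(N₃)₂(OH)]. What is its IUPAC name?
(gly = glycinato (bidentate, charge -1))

ammonium diazidofluoro(glycinato)hydroxochromate(II)

The 3 ammonium counter-ions carry a total charge of +3, so each complex ion is 3−.
Ligand charges: 1×fluoro (-1 each), 2×azido (-1 each), 1×glycinato (-1 each), 1×hydroxo (-1 each); total -5. So Cr + (-5) = 3−, giving Cr = +2.
Ligands are named alphabetically: azido before fluoro before glycinato before hydroxo.
The complex ion is anionic, so chromium takes the -ate form chromate(II).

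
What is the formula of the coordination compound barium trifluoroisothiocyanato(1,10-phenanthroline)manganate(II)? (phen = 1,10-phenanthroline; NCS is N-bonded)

Ligands: 1 1,10-phenanthroline (phen, neutral), 1 isothiocyanato (NCS, -1), 3 fluoro (F, -1). Ligand charge sum = -4.
With Mn in oxidation state +2, the complex ion is [Mn...]^2−.
Charge balance with barium (+2) requires 1 complex ion per 1 barium.

Ba[MnF3(NCS)(phen)]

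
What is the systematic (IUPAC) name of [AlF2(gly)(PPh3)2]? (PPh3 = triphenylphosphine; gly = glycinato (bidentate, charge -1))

difluoro(glycinato)bis(triphenylphosphine)aluminium(III)

There is no counter-ion, so the complex is neutral overall.
Ligand charges: 2×triphenylphosphine (neutral), 1×glycinato (-1 each), 2×fluoro (-1 each); total -3. So Al + (-3) = 0, giving Al = +3.
Ligands are named alphabetically: fluoro before glycinato before triphenylphosphine.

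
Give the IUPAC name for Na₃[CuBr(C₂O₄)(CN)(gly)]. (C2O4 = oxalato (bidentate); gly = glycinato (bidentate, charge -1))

sodium bromocyano(glycinato)oxalatocuprate(II)

The 3 sodium counter-ions carry a total charge of +3, so each complex ion is 3−.
Ligand charges: 1×bromo (-1 each), 1×cyano (-1 each), 1×oxalato (-2 each), 1×glycinato (-1 each); total -5. So Cu + (-5) = 3−, giving Cu = +2.
Ligands are named alphabetically: bromo before cyano before glycinato before oxalato.
The complex ion is anionic, so copper takes the -ate form cuprate(II).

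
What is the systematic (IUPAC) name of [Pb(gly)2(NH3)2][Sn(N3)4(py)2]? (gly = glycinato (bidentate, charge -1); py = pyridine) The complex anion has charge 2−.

diamminebis(glycinato)lead(IV) tetraazidobis(pyridine)stannate(II)

Both ions are complex: the cation is named first with the plain metal name, the anion second with the -ate form; each ion's ligands are alphabetised independently.
The complex anion is given as 2−; its ligand charges sum to -4, so Sn = +2.
A 1:1 salt means the cation carries the equal and opposite charge, 2+.
Cation: ligand charges sum to -2; for the ion to be 2+, Pb = +4.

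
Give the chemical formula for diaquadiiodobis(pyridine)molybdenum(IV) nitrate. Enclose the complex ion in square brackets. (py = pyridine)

[Mo(H2O)2I2(py)2](NO3)2

Ligands: 2 iodo (I, -1), 2 pyridine (py, neutral), 2 aqua (H2O, neutral). Ligand charge sum = -2.
Charge balance with nitrate (-1) requires 1 complex ion per 2 nitrate.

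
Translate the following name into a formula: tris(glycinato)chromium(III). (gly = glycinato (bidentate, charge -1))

Ligands: 3 glycinato (gly, -1). Ligand charge sum = -3.
With Cr in oxidation state +3, the complex ion is [Cr...].

[Cr(gly)3]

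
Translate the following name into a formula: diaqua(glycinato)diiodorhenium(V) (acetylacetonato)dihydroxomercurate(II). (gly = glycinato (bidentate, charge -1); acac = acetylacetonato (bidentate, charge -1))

Cation [Re…]: ligand charges -3, Re(V) ⇒ ion charge 2+.
Anion [Hg…]: ligand charges -3, Hg(II) ⇒ ion charge 1−.
One 2+ cation requires 2 of the 1− anion.

[Re(gly)(H2O)2I2][Hg(acac)(OH)2]2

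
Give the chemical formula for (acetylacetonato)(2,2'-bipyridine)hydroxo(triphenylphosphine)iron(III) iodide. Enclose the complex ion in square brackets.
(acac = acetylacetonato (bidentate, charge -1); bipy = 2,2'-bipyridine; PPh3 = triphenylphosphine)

Ligands: 1 acetylacetonato (acac, -1), 1 hydroxo (OH, -1), 1 2,2'-bipyridine (bipy, neutral), 1 triphenylphosphine (PPh3, neutral). Ligand charge sum = -2.
With Fe in oxidation state +3, the complex ion is [Fe...]^1+.
Charge balance with iodide (-1) requires 1 complex ion per 1 iodide.

[Fe(acac)(bipy)(OH)(PPh3)]I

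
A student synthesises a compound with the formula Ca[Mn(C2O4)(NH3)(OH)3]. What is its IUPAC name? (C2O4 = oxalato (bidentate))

calcium amminetrihydroxooxalatomanganate(III)

The 1 calcium counter-ion carries a total charge of +2, so each complex ion is 2−.
Ligand charges: 1×ammine (neutral), 1×oxalato (-2 each), 3×hydroxo (-1 each); total -5. So Mn + (-5) = 2−, giving Mn = +3.
Ligands are named alphabetically: ammine before hydroxo before oxalato.
The complex ion is anionic, so manganese takes the -ate form manganate(III).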